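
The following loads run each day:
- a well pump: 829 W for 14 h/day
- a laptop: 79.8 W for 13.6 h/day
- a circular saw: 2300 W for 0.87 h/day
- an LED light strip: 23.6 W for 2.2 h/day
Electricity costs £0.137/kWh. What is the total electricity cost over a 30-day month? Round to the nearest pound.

£61

well pump: 829 W × 14 h × 30 d = 348,180 Wh = 348.2 kWh
laptop: 79.8 W × 13.6 h × 30 d = 32,558 Wh = 32.56 kWh
circular saw: 2300 W × 0.87 h × 30 d = 60,030 Wh = 60.03 kWh
LED light strip: 23.6 W × 2.2 h × 30 d = 1,558 Wh = 1.558 kWh
Total energy = 348.2 + 32.56 + 60.03 + 1.558 = 442.3 kWh
Cost = 442.3 kWh × £0.137 = £60.60 ≈ £61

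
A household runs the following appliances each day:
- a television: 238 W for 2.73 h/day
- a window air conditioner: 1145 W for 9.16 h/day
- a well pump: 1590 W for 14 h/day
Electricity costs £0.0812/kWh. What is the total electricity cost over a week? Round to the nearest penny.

television: 238 W × 2.73 h × 7 d = 4,548 Wh = 4.548 kWh
window air conditioner: 1145 W × 9.16 h × 7 d = 73,417 Wh = 73.42 kWh
well pump: 1590 W × 14 h × 7 d = 155,820 Wh = 155.8 kWh
Total energy = 4.548 + 73.42 + 155.8 = 233.8 kWh
Cost = 233.8 kWh × £0.0812 = £18.98

£18.98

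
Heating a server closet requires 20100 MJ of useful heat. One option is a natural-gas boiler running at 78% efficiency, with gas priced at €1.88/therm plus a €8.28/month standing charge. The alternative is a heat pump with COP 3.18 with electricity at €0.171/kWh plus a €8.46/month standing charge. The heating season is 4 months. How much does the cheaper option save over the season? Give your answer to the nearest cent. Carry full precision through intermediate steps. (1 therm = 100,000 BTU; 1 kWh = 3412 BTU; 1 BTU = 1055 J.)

€158.22

Heat load = 20100 MJ = 20,100,000,000 J / 1055 = 19,052,133 BTU
Gas: input = 19,052,133 / 0.78 = 24,425,811 BTU = 244.3 therm → 244.3 × €1.88 = €459.21; + 4 × €8.28 standing = €492.33
Heat pump: 19,052,133 BTU / 3412 = 5,584 kWh heat; / 3.18 = 1,756 kWh in → × €0.171 = €300.26; + 4 × €8.46 standing = €334.10
Difference = |€492.33 − €334.10| = €158.22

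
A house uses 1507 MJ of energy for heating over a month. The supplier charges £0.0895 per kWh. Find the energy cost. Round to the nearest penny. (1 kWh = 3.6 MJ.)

1507 MJ × (0.27778 kWh/MJ) = 418.6 kWh
Cost = 418.6 kWh × £0.0895/kWh = £37.47

£37.47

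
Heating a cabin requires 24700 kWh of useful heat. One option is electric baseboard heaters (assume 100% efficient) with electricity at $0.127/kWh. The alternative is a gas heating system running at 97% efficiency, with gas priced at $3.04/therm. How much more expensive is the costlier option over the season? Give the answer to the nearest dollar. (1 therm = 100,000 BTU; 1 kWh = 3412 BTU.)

Heat load = 24700 kWh × 3412 = 84,276,400 BTU
Gas: input = 84,276,400 / 0.97 = 86,882,887 BTU = 868.8 therm → 868.8 × $3.04 = $2,641.24
Electric: 84,276,400 BTU / 3412 = 24,700 kWh → × $0.127 = $3,136.90
Difference = |$2,641.24 − $3,136.90| = $495.66 ≈ $496

$496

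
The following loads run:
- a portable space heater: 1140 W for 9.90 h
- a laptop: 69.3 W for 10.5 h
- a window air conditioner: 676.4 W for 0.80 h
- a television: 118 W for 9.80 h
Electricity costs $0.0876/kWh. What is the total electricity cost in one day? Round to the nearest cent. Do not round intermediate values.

$1.20

portable space heater: 1140 W × 9.90 h = 11,286 Wh = 11.29 kWh
laptop: 69.3 W × 10.5 h = 728 Wh = 0.7277 kWh
window air conditioner: 676.4 W × 0.80 h = 541 Wh = 0.5411 kWh
television: 118 W × 9.80 h = 1,156 Wh = 1.156 kWh
Total energy = 11.29 + 0.7277 + 0.5411 + 1.156 = 13.71 kWh
Cost = 13.71 kWh × $0.0876 = $1.20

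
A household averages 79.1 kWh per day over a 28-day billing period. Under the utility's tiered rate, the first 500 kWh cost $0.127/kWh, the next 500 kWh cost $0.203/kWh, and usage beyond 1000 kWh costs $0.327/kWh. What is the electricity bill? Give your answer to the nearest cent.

Usage = 79.1 kWh/day × 28 days = 2214.8 kWh
First 500 kWh × $0.127 = $63.50
Next 500 kWh × $0.203 = $101.50
Remaining 1214.8 kWh × $0.327 = $397.24
Total = $562.24

$562.24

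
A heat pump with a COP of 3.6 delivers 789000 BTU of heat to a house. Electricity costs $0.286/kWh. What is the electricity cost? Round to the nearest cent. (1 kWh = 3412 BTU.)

$18.37

Heat delivered = 789,000 BTU / 3412 = 231.2 kWh
Electrical input = 231.2 kWh / 3.6 = 64.23 kWh
Cost = 64.23 × $0.286/kWh = $18.37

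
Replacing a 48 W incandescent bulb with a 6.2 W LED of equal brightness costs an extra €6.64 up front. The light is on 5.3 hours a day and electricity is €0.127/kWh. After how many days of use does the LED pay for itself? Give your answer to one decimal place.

Power saved = 48 − 6.2 = 41.8 W
Daily energy saved = 41.8 W × 5.3 h = 221.5 Wh = 0.22154 kWh
Daily savings = 0.22154 × €0.127 = €0.0281
Payback = €6.64 / €0.0281 per day = 236 days

236.0 days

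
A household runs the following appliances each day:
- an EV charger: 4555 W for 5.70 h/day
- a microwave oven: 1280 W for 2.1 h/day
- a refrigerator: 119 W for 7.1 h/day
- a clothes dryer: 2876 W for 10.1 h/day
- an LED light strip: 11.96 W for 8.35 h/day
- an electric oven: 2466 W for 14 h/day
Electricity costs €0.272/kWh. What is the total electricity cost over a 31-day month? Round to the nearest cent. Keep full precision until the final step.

EV charger: 4555 W × 5.70 h × 31 d = 804,868 Wh = 804.9 kWh
microwave oven: 1280 W × 2.1 h × 31 d = 83,328 Wh = 83.33 kWh
refrigerator: 119 W × 7.1 h × 31 d = 26,192 Wh = 26.19 kWh
clothes dryer: 2876 W × 10.1 h × 31 d = 900,476 Wh = 900.5 kWh
LED light strip: 11.96 W × 8.35 h × 31 d = 3,096 Wh = 3.096 kWh
electric oven: 2466 W × 14 h × 31 d = 1,070,244 Wh = 1,070 kWh
Total energy = 804.9 + 83.33 + 26.19 + 900.5 + 3.096 + 1,070 = 2,888 kWh
Cost = 2,888 kWh × €0.272 = €785.59

€785.59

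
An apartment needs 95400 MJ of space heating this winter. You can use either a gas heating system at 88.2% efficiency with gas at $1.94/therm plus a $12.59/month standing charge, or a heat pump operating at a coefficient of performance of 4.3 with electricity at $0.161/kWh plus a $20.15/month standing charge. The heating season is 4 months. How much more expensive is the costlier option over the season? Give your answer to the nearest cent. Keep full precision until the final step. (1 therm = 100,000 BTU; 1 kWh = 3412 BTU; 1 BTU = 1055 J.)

Heat load = 95400 MJ = 95,400,000,000 J / 1055 = 90,426,540 BTU
Gas: input = 90,426,540 / 0.882 = 102,524,422 BTU = 1,025 therm → 1,025 × $1.94 = $1,988.97; + 4 × $12.59 standing = $2,039.33
Heat pump: 90,426,540 BTU / 3412 = 26,500 kWh heat; / 4.3 = 6,163 kWh in → × $0.161 = $992.30; + 4 × $20.15 standing = $1,072.90
Difference = |$2,039.33 − $1,072.90| = $966.43

$966.43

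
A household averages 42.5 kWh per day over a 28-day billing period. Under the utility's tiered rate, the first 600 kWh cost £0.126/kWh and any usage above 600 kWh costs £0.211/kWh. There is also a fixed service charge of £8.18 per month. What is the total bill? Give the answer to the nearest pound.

Usage = 42.5 kWh/day × 28 days = 1190 kWh
First 600 kWh × £0.126 = £75.60
Remaining 590 kWh × £0.211 = £124.49
Energy charge = £200.09; + service £8.18 = £208.27 ≈ £208

£208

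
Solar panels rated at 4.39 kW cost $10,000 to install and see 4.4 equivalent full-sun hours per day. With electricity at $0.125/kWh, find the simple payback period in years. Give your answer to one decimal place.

11.3 years

Daily generation = 4.39 kW × 4.4 h = 19.32 kWh
Annual generation = 19.32 × 365 = 7050.3 kWh
Annual savings = 7050.3 × $0.125 = $881.29
Payback = $10,000 / $881.29 = 11.3 years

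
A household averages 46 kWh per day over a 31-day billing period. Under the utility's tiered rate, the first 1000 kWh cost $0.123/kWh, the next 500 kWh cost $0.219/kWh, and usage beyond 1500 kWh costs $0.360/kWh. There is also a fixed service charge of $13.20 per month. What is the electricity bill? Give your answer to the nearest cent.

$229.49

Usage = 46 kWh/day × 31 days = 1426 kWh
First 1000 kWh × $0.123 = $123.00
Next 426 kWh × $0.219 = $93.29
Remaining tier: 0 kWh (not reached)
Energy charge = $216.29; + service $13.20 = $229.49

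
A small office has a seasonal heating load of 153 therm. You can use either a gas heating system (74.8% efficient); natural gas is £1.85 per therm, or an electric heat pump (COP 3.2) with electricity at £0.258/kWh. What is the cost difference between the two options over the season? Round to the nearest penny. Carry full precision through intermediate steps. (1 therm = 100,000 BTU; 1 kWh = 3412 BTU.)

Heat load = 153 therm × 100,000 = 15,300,000 BTU
Gas: input = 15,300,000 / 0.748 = 20,454,545 BTU = 204.5 therm → 204.5 × £1.85 = £378.41
Heat pump: 15,300,000 BTU / 3412 = 4,484 kWh heat; / 3.2 = 1,401 kWh in → × £0.258 = £361.54
Difference = |£378.41 − £361.54| = £16.87

£16.87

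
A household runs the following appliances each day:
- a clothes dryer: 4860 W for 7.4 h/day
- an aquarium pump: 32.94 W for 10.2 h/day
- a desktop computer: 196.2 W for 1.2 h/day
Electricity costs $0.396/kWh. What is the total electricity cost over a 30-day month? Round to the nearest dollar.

clothes dryer: 4860 W × 7.4 h × 30 d = 1,078,920 Wh = 1,079 kWh
aquarium pump: 32.94 W × 10.2 h × 30 d = 10,080 Wh = 10.08 kWh
desktop computer: 196.2 W × 1.2 h × 30 d = 7,063 Wh = 7.063 kWh
Total energy = 1,079 + 10.08 + 7.063 = 1,096 kWh
Cost = 1,096 kWh × $0.396 = $434.04 ≈ $434

$434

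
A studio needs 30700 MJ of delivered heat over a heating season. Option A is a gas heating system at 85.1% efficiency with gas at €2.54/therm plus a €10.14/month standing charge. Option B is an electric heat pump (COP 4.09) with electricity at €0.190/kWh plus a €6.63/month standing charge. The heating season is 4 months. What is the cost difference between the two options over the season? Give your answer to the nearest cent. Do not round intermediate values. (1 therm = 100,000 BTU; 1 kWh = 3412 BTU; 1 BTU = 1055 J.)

€486.39

Heat load = 30700 MJ = 30,700,000,000 J / 1055 = 29,099,526 BTU
Gas: input = 29,099,526 / 0.851 = 34,194,508 BTU = 341.9 therm → 341.9 × €2.54 = €868.54; + 4 × €10.14 standing = €909.10
Heat pump: 29,099,526 BTU / 3412 = 8,529 kWh heat; / 4.09 = 2,085 kWh in → × €0.190 = €396.19; + 4 × €6.63 standing = €422.71
Difference = |€909.10 − €422.71| = €486.39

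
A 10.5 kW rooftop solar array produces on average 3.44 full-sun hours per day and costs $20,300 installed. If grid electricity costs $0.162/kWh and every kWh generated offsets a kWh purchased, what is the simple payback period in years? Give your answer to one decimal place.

9.5 years

Daily generation = 10.5 kW × 3.44 h = 36.12 kWh
Annual generation = 36.12 × 365 = 13184 kWh
Annual savings = 13184 × $0.162 = $2,135.78
Payback = $20,300 / $2,135.78 = 9.5 years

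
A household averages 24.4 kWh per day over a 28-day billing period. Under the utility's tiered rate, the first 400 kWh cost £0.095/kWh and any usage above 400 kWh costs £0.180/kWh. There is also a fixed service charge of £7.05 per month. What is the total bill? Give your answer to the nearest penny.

Usage = 24.4 kWh/day × 28 days = 683.2 kWh
First 400 kWh × £0.095 = £38.00
Remaining 283.2 kWh × £0.180 = £50.98
Energy charge = £88.98; + service £7.05 = £96.03

£96.03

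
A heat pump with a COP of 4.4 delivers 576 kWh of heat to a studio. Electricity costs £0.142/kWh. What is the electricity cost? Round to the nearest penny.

£18.59

Electrical input = 576 kWh / 4.4 = 130.9 kWh
Cost = 130.9 × £0.142/kWh = £18.59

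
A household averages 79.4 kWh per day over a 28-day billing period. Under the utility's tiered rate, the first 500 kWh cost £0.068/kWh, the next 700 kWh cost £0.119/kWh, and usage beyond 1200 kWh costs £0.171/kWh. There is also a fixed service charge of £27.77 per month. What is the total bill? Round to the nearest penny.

Usage = 79.4 kWh/day × 28 days = 2223.2 kWh
First 500 kWh × £0.068 = £34.00
Next 700 kWh × £0.119 = £83.30
Remaining 1023.2 kWh × £0.171 = £174.97
Energy charge = £292.27; + service £27.77 = £320.04

£320.04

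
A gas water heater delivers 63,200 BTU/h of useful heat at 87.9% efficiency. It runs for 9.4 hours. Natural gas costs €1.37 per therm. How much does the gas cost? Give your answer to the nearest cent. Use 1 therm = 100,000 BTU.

€9.26

Heat delivered = 63,200 BTU/h × 9.4 h = 594,080 BTU
Gas input = 594,080 / 0.879 = 675,859 BTU
= 675,859 / 100,000 = 6.759 therm
Cost = 6.759 × €1.37/therm = €9.26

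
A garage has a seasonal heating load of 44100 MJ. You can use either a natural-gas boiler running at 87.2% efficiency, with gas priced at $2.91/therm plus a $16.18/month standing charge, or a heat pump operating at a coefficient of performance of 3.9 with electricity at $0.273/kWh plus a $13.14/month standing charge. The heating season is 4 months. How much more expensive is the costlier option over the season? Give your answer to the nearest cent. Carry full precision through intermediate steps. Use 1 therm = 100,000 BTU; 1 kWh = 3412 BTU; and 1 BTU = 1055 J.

$549.54

Heat load = 44100 MJ = 44,100,000,000 J / 1055 = 41,800,948 BTU
Gas: input = 41,800,948 / 0.872 = 47,936,867 BTU = 479.4 therm → 479.4 × $2.91 = $1,394.96; + 4 × $16.18 standing = $1,459.68
Heat pump: 41,800,948 BTU / 3412 = 12,250 kWh heat; / 3.9 = 3,141 kWh in → × $0.273 = $857.58; + 4 × $13.14 standing = $910.14
Difference = |$1,459.68 − $910.14| = $549.54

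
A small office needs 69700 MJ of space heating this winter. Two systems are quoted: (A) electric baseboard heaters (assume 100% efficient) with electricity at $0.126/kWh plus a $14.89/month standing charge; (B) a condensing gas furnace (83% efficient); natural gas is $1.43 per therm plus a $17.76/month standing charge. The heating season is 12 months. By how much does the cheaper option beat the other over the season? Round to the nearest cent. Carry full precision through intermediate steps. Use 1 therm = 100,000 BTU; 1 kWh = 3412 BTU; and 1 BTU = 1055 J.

$1267.04

Heat load = 69700 MJ = 69,700,000,000 J / 1055 = 66,066,351 BTU
Gas: input = 66,066,351 / 0.83 = 79,598,013 BTU = 796 therm → 796 × $1.43 = $1,138.25; + 12 × $17.76 standing = $1,351.37
Electric: 66,066,351 BTU / 3412 = 19,360 kWh → × $0.126 = $2,439.73; + 12 × $14.89 standing = $2,618.41
Difference = |$1,351.37 − $2,618.41| = $1,267.04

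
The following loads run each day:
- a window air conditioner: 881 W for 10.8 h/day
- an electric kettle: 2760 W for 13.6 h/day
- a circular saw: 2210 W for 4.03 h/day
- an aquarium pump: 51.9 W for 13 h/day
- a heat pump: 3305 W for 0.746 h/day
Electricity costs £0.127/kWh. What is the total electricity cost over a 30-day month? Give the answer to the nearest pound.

£225

window air conditioner: 881 W × 10.8 h × 30 d = 285,444 Wh = 285.4 kWh
electric kettle: 2760 W × 13.6 h × 30 d = 1,126,080 Wh = 1,126 kWh
circular saw: 2210 W × 4.03 h × 30 d = 267,189 Wh = 267.2 kWh
aquarium pump: 51.9 W × 13 h × 30 d = 20,241 Wh = 20.24 kWh
heat pump: 3305 W × 0.746 h × 30 d = 73,966 Wh = 73.97 kWh
Total energy = 285.4 + 1,126 + 267.2 + 20.24 + 73.97 = 1,773 kWh
Cost = 1,773 kWh × £0.127 = £225.16 ≈ £225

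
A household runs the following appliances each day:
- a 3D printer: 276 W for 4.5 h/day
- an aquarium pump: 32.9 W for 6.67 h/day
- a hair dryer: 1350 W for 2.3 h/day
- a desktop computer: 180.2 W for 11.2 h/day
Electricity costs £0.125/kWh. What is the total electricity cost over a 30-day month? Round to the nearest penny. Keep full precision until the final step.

£24.69

3D printer: 276 W × 4.5 h × 30 d = 37,260 Wh = 37.26 kWh
aquarium pump: 32.9 W × 6.67 h × 30 d = 6,583 Wh = 6.583 kWh
hair dryer: 1350 W × 2.3 h × 30 d = 93,150 Wh = 93.15 kWh
desktop computer: 180.2 W × 11.2 h × 30 d = 60,547 Wh = 60.55 kWh
Total energy = 37.26 + 6.583 + 93.15 + 60.55 = 197.5 kWh
Cost = 197.5 kWh × £0.125 = £24.69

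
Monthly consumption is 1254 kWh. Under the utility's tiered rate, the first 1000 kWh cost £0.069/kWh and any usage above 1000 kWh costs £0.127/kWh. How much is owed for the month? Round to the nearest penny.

£101.26

First 1000 kWh × £0.069 = £69.00
Remaining 254 kWh × £0.127 = £32.26
Total = £101.26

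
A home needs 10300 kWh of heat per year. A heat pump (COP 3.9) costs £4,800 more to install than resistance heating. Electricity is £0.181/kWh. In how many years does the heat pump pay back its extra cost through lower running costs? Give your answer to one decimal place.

Resistance: 10300 kWh × £0.181 = £1,864.30/yr
Heat pump: 10300 / 3.9 = 2641 kWh in → × £0.181 = £478.03/yr
Annual savings = £1,386.27
Payback = £4,800 / £1,386.27 = 3.46 years

3.5 years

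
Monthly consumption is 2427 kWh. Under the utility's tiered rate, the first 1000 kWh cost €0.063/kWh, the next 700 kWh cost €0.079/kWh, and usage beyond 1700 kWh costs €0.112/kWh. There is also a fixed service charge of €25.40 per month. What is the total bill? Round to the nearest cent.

First 1000 kWh × €0.063 = €63.00
Next 700 kWh × €0.079 = €55.30
Remaining 727 kWh × €0.112 = €81.42
Energy charge = €199.72; + service €25.40 = €225.12

€225.12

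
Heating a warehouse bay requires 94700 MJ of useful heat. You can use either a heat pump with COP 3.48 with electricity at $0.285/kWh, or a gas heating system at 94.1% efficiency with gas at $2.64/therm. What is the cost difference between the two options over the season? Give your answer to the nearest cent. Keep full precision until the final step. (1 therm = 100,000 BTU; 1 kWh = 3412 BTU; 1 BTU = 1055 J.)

$363.79

Heat load = 94700 MJ = 94,700,000,000 J / 1055 = 89,763,033 BTU
Gas: input = 89,763,033 / 0.941 = 95,391,109 BTU = 953.9 therm → 953.9 × $2.64 = $2,518.33
Heat pump: 89,763,033 BTU / 3412 = 26,310 kWh heat; / 3.48 = 7,560 kWh in → × $0.285 = $2,154.54
Difference = |$2,518.33 − $2,154.54| = $363.79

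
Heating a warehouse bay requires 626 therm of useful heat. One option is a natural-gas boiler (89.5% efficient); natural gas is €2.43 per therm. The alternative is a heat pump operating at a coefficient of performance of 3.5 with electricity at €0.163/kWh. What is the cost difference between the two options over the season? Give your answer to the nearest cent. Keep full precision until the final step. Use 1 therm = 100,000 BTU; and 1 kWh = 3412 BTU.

Heat load = 626 therm × 100,000 = 62,600,000 BTU
Gas: input = 62,600,000 / 0.895 = 69,944,134 BTU = 699.4 therm → 699.4 × €2.43 = €1,699.64
Heat pump: 62,600,000 BTU / 3412 = 18,350 kWh heat; / 3.5 = 5,242 kWh in → × €0.163 = €854.45
Difference = |€1,699.64 − €854.45| = €845.20

€845.20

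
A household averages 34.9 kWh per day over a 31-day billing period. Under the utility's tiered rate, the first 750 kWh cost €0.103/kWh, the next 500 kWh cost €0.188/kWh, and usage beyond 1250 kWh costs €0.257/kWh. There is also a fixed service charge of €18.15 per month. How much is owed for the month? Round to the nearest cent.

€157.80

Usage = 34.9 kWh/day × 31 days = 1081.9 kWh
First 750 kWh × €0.103 = €77.25
Next 331.9 kWh × €0.188 = €62.40
Remaining tier: 0 kWh (not reached)
Energy charge = €139.65; + service €18.15 = €157.80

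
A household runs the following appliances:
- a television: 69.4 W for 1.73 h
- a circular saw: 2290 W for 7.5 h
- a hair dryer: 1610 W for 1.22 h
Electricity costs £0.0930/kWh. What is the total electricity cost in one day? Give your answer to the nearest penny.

television: 69.4 W × 1.73 h = 120 Wh = 0.1201 kWh
circular saw: 2290 W × 7.5 h = 17,175 Wh = 17.18 kWh
hair dryer: 1610 W × 1.22 h = 1,964 Wh = 1.964 kWh
Total energy = 0.1201 + 17.18 + 1.964 = 19.26 kWh
Cost = 19.26 kWh × £0.0930 = £1.79

£1.79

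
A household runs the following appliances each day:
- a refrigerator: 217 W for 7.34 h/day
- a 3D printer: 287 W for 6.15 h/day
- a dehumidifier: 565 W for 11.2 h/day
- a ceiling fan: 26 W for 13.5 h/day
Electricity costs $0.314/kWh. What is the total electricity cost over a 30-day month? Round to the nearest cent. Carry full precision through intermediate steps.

refrigerator: 217 W × 7.34 h × 30 d = 47,783 Wh = 47.78 kWh
3D printer: 287 W × 6.15 h × 30 d = 52,952 Wh = 52.95 kWh
dehumidifier: 565 W × 11.2 h × 30 d = 189,840 Wh = 189.8 kWh
ceiling fan: 26 W × 13.5 h × 30 d = 10,530 Wh = 10.53 kWh
Total energy = 47.78 + 52.95 + 189.8 + 10.53 = 301.1 kWh
Cost = 301.1 kWh × $0.314 = $94.55

$94.55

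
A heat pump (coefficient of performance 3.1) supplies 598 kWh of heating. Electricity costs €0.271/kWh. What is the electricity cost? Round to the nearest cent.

Electrical input = 598 kWh / 3.1 = 192.9 kWh
Cost = 192.9 × €0.271/kWh = €52.28

€52.28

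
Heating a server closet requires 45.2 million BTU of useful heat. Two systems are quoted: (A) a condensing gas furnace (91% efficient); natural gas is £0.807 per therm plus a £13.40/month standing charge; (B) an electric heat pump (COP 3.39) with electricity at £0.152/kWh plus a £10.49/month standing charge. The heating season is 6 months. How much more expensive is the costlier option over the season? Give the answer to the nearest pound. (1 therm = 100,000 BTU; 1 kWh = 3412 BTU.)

Heat load = 45.2 × 10⁶ BTU = 45,200,000 BTU
Gas: input = 45,200,000 / 0.91 = 49,670,330 BTU = 496.7 therm → 496.7 × £0.807 = £400.84; + 6 × £13.40 standing = £481.24
Heat pump: 45,200,000 BTU / 3412 = 13,250 kWh heat; / 3.39 = 3,908 kWh in → × £0.152 = £593.98; + 6 × £10.49 standing = £656.92
Difference = |£481.24 − £656.92| = £175.68 ≈ £176

£176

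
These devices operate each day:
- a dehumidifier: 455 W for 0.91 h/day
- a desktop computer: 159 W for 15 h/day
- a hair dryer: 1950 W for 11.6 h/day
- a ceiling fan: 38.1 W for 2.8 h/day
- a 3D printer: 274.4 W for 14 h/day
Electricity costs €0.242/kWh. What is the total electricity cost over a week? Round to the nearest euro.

dehumidifier: 455 W × 0.91 h × 7 d = 2,898 Wh = 2.898 kWh
desktop computer: 159 W × 15 h × 7 d = 16,695 Wh = 16.7 kWh
hair dryer: 1950 W × 11.6 h × 7 d = 158,340 Wh = 158.3 kWh
ceiling fan: 38.1 W × 2.8 h × 7 d = 747 Wh = 0.7468 kWh
3D printer: 274.4 W × 14 h × 7 d = 26,891 Wh = 26.89 kWh
Total energy = 2.898 + 16.7 + 158.3 + 0.7468 + 26.89 = 205.6 kWh
Cost = 205.6 kWh × €0.242 = €49.75 ≈ €50

€50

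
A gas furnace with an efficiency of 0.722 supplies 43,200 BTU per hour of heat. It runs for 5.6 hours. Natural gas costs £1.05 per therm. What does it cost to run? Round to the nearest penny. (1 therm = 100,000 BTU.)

Heat delivered = 43,200 BTU/h × 5.6 h = 241,920 BTU
Gas input = 241,920 / 0.722 = 335,069 BTU
= 335,069 / 100,000 = 3.351 therm
Cost = 3.351 × £1.05/therm = £3.52

£3.52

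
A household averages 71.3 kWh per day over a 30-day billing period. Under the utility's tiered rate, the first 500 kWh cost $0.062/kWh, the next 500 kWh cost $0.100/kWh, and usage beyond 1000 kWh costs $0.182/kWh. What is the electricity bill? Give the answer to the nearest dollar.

$288

Usage = 71.3 kWh/day × 30 days = 2139 kWh
First 500 kWh × $0.062 = $31.00
Next 500 kWh × $0.100 = $50.00
Remaining 1139 kWh × $0.182 = $207.30
Total = $288.30 ≈ $288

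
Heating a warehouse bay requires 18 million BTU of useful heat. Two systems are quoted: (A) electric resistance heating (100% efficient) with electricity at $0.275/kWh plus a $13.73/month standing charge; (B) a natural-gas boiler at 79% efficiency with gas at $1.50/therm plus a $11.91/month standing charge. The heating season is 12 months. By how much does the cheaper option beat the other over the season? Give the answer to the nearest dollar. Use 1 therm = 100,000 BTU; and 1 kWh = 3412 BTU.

Heat load = 18 × 10⁶ BTU = 18,000,000 BTU
Gas: input = 18,000,000 / 0.79 = 22,784,810 BTU = 227.8 therm → 227.8 × $1.50 = $341.77; + 12 × $11.91 standing = $484.69
Electric: 18,000,000 BTU / 3412 = 5,275 kWh → × $0.275 = $1,450.76; + 12 × $13.73 standing = $1,615.52
Difference = |$484.69 − $1,615.52| = $1,130.83 ≈ $1131

$1131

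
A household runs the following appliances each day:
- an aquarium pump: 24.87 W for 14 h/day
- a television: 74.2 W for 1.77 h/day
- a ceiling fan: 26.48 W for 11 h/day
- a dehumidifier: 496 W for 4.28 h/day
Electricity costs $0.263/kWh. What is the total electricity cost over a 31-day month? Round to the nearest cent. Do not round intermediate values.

$23.59

aquarium pump: 24.87 W × 14 h × 31 d = 10,794 Wh = 10.79 kWh
television: 74.2 W × 1.77 h × 31 d = 4,071 Wh = 4.071 kWh
ceiling fan: 26.48 W × 11 h × 31 d = 9,030 Wh = 9.03 kWh
dehumidifier: 496 W × 4.28 h × 31 d = 65,809 Wh = 65.81 kWh
Total energy = 10.79 + 4.071 + 9.03 + 65.81 = 89.7 kWh
Cost = 89.7 kWh × $0.263 = $23.59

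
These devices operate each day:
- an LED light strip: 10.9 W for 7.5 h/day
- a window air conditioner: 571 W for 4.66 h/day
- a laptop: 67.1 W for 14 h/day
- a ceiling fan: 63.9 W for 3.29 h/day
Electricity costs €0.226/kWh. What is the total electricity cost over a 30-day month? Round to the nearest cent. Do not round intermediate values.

€26.39

LED light strip: 10.9 W × 7.5 h × 30 d = 2,452 Wh = 2.453 kWh
window air conditioner: 571 W × 4.66 h × 30 d = 79,826 Wh = 79.83 kWh
laptop: 67.1 W × 14 h × 30 d = 28,182 Wh = 28.18 kWh
ceiling fan: 63.9 W × 3.29 h × 30 d = 6,307 Wh = 6.307 kWh
Total energy = 2.453 + 79.83 + 28.18 + 6.307 = 116.8 kWh
Cost = 116.8 kWh × €0.226 = €26.39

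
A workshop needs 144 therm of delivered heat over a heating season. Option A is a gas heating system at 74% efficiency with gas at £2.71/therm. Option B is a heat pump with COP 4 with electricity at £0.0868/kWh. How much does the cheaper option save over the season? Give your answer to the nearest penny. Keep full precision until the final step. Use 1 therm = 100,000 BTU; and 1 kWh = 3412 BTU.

£435.77

Heat load = 144 therm × 100,000 = 14,400,000 BTU
Gas: input = 14,400,000 / 0.74 = 19,459,459 BTU = 194.6 therm → 194.6 × £2.71 = £527.35
Heat pump: 14,400,000 BTU / 3412 = 4,220 kWh heat; / 4 = 1,055 kWh in → × £0.0868 = £91.58
Difference = |£527.35 − £91.58| = £435.77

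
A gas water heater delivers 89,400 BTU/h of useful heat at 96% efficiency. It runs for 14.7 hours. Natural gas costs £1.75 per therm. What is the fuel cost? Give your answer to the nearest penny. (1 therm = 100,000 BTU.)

£23.96

Heat delivered = 89,400 BTU/h × 14.7 h = 1,314,180 BTU
Gas input = 1,314,180 / 0.96 = 1,368,938 BTU
= 1,368,938 / 100,000 = 13.69 therm
Cost = 13.69 × £1.75/therm = £23.96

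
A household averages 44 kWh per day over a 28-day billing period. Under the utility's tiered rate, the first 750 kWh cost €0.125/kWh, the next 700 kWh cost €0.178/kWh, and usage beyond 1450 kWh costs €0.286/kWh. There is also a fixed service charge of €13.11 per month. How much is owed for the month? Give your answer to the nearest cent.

€192.66

Usage = 44 kWh/day × 28 days = 1232 kWh
First 750 kWh × €0.125 = €93.75
Next 482 kWh × €0.178 = €85.80
Remaining tier: 0 kWh (not reached)
Energy charge = €179.55; + service €13.11 = €192.66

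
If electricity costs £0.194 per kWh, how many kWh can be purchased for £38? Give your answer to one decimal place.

£38 / £0.194 per kWh = 195.9 kWh

195.9 kWh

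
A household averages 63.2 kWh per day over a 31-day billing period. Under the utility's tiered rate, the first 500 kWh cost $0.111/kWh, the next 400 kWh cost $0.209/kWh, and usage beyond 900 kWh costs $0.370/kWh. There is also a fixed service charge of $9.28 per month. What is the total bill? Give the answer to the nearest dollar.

$540

Usage = 63.2 kWh/day × 31 days = 1959.2 kWh
First 500 kWh × $0.111 = $55.50
Next 400 kWh × $0.209 = $83.60
Remaining 1059.2 kWh × $0.370 = $391.90
Energy charge = $531.00; + service $9.28 = $540.28 ≈ $540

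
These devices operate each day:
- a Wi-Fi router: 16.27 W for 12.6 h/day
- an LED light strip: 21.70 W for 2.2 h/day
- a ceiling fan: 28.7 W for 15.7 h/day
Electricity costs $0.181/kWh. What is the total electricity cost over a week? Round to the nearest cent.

Wi-Fi router: 16.27 W × 12.6 h × 7 d = 1,435 Wh = 1.435 kWh
LED light strip: 21.70 W × 2.2 h × 7 d = 334 Wh = 0.3342 kWh
ceiling fan: 28.7 W × 15.7 h × 7 d = 3,154 Wh = 3.154 kWh
Total energy = 1.435 + 0.3342 + 3.154 = 4.923 kWh
Cost = 4.923 kWh × $0.181 = $0.89

$0.89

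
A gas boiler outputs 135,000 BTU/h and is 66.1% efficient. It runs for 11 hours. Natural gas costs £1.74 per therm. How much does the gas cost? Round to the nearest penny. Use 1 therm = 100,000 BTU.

£39.09

Heat delivered = 135,000 BTU/h × 11 h = 1,485,000 BTU
Gas input = 1,485,000 / 0.661 = 2,246,596 BTU
= 2,246,596 / 100,000 = 22.47 therm
Cost = 22.47 × £1.74/therm = £39.09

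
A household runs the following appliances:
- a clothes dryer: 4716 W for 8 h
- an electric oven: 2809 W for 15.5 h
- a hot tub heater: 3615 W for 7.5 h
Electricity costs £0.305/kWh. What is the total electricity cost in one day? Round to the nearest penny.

clothes dryer: 4716 W × 8 h = 37,728 Wh = 37.73 kWh
electric oven: 2809 W × 15.5 h = 43,540 Wh = 43.54 kWh
hot tub heater: 3615 W × 7.5 h = 27,112 Wh = 27.11 kWh
Total energy = 37.73 + 43.54 + 27.11 = 108.4 kWh
Cost = 108.4 kWh × £0.305 = £33.06

£33.06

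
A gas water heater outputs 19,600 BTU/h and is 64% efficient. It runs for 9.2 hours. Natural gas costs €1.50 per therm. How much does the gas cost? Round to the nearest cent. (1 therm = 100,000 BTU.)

€4.23

Heat delivered = 19,600 BTU/h × 9.2 h = 180,320 BTU
Gas input = 180,320 / 0.64 = 281,750 BTU
= 281,750 / 100,000 = 2.817 therm
Cost = 2.817 × €1.50/therm = €4.23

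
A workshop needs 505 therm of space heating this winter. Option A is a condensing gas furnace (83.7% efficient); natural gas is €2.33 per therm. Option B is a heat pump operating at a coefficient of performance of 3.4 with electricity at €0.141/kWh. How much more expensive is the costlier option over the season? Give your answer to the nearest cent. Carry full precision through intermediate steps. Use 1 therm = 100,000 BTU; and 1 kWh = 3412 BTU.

€792.00

Heat load = 505 therm × 100,000 = 50,500,000 BTU
Gas: input = 50,500,000 / 0.837 = 60,334,528 BTU = 603.3 therm → 603.3 × €2.33 = €1,405.79
Heat pump: 50,500,000 BTU / 3412 = 14,800 kWh heat; / 3.4 = 4,353 kWh in → × €0.141 = €613.79
Difference = |€1,405.79 − €613.79| = €792.00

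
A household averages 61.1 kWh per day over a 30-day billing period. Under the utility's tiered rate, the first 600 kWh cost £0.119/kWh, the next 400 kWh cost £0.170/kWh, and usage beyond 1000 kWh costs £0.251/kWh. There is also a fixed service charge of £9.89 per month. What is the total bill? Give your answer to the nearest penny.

£358.37

Usage = 61.1 kWh/day × 30 days = 1833 kWh
First 600 kWh × £0.119 = £71.40
Next 400 kWh × £0.170 = £68.00
Remaining 833 kWh × £0.251 = £209.08
Energy charge = £348.48; + service £9.89 = £358.37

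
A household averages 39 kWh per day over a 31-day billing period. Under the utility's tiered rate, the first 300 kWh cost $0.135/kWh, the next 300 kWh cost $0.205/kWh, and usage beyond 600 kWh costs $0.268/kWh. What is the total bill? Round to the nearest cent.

Usage = 39 kWh/day × 31 days = 1209 kWh
First 300 kWh × $0.135 = $40.50
Next 300 kWh × $0.205 = $61.50
Remaining 609 kWh × $0.268 = $163.21
Total = $265.21

$265.21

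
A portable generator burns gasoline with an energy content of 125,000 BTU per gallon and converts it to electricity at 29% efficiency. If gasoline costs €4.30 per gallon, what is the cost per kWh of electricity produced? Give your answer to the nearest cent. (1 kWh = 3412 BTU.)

Electrical output per gallon = 125,000 BTU × 0.29 / 3412 BTU/kWh = 10.62 kWh
Cost per kWh = €4.30 / 10.62 kWh = €0.405

€0.40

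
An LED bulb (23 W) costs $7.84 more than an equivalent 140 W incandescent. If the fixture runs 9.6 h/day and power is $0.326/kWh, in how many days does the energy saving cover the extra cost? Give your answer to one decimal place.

21.4 days

Power saved = 140 − 23 = 117 W
Daily energy saved = 117 W × 9.6 h = 1123 Wh = 1.1232 kWh
Daily savings = 1.1232 × $0.326 = $0.3662
Payback = $7.84 / $0.3662 per day = 21.41 days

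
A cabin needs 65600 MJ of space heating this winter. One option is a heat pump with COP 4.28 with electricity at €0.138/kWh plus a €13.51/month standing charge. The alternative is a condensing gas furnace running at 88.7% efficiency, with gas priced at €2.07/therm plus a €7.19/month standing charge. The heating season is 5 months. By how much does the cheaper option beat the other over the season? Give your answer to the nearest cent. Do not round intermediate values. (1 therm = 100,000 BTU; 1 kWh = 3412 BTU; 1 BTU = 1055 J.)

€831.91

Heat load = 65600 MJ = 65,600,000,000 J / 1055 = 62,180,095 BTU
Gas: input = 62,180,095 / 0.887 = 70,101,572 BTU = 701 therm → 701 × €2.07 = €1,451.10; + 5 × €7.19 standing = €1,487.05
Heat pump: 62,180,095 BTU / 3412 = 18,220 kWh heat; / 4.28 = 4,258 kWh in → × €0.138 = €587.59; + 5 × €13.51 standing = €655.14
Difference = |€1,487.05 − €655.14| = €831.91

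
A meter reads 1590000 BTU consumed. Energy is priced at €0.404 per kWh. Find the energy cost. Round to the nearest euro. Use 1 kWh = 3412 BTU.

€188

1590000 BTU × (0.00029308 kWh/BTU) = 466 kWh
Cost = 466 kWh × €0.404/kWh = €188.26 ≈ €188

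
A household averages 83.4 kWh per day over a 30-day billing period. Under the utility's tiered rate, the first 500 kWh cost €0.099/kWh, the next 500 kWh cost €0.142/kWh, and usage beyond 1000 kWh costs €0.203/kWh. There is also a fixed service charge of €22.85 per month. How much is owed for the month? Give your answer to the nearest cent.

Usage = 83.4 kWh/day × 30 days = 2502 kWh
First 500 kWh × €0.099 = €49.50
Next 500 kWh × €0.142 = €71.00
Remaining 1502 kWh × €0.203 = €304.91
Energy charge = €425.41; + service €22.85 = €448.26

€448.26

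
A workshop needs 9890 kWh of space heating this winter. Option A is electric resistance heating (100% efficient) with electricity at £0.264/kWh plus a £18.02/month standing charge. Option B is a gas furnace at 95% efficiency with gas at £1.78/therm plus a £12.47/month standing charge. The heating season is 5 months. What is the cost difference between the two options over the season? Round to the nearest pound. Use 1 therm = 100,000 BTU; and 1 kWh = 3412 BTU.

£2006

Heat load = 9890 kWh × 3412 = 33,744,680 BTU
Gas: input = 33,744,680 / 0.95 = 35,520,716 BTU = 355.2 therm → 355.2 × £1.78 = £632.27; + 5 × £12.47 standing = £694.62
Electric: 33,744,680 BTU / 3412 = 9,890 kWh → × £0.264 = £2,610.96; + 5 × £18.02 standing = £2,701.06
Difference = |£694.62 − £2,701.06| = £2,006.44 ≈ £2006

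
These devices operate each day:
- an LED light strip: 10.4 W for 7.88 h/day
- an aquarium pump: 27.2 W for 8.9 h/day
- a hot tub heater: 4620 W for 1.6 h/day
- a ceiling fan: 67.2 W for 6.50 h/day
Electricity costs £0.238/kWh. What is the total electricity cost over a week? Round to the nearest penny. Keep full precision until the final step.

£13.58

LED light strip: 10.4 W × 7.88 h × 7 d = 574 Wh = 0.5737 kWh
aquarium pump: 27.2 W × 8.9 h × 7 d = 1,695 Wh = 1.695 kWh
hot tub heater: 4620 W × 1.6 h × 7 d = 51,744 Wh = 51.74 kWh
ceiling fan: 67.2 W × 6.50 h × 7 d = 3,058 Wh = 3.058 kWh
Total energy = 0.5737 + 1.695 + 51.74 + 3.058 = 57.07 kWh
Cost = 57.07 kWh × £0.238 = £13.58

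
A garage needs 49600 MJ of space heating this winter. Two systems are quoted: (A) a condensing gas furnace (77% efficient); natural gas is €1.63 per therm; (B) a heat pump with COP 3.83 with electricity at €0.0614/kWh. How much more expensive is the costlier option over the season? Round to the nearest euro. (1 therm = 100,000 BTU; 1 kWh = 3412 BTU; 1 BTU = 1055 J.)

€774

Heat load = 49600 MJ = 49,600,000,000 J / 1055 = 47,014,218 BTU
Gas: input = 47,014,218 / 0.77 = 61,057,426 BTU = 610.6 therm → 610.6 × €1.63 = €995.24
Heat pump: 47,014,218 BTU / 3412 = 13,780 kWh heat; / 3.83 = 3,598 kWh in → × €0.0614 = €220.90
Difference = |€995.24 − €220.90| = €774.34 ≈ €774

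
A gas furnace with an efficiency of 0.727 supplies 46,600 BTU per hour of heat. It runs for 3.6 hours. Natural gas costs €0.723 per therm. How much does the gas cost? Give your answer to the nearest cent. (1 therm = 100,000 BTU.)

Heat delivered = 46,600 BTU/h × 3.6 h = 167,760 BTU
Gas input = 167,760 / 0.727 = 230,757 BTU
= 230,757 / 100,000 = 2.308 therm
Cost = 2.308 × €0.723/therm = €1.67

€1.67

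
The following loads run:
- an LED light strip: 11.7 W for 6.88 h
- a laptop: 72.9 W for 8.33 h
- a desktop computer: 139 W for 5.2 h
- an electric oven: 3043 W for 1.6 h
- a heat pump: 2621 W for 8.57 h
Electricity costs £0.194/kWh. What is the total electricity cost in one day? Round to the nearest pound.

LED light strip: 11.7 W × 6.88 h = 80 Wh = 0.0805 kWh
laptop: 72.9 W × 8.33 h = 607 Wh = 0.6073 kWh
desktop computer: 139 W × 5.2 h = 723 Wh = 0.7228 kWh
electric oven: 3043 W × 1.6 h = 4,869 Wh = 4.869 kWh
heat pump: 2621 W × 8.57 h = 22,462 Wh = 22.46 kWh
Total energy = 0.0805 + 0.6073 + 0.7228 + 4.869 + 22.46 = 28.74 kWh
Cost = 28.74 kWh × £0.194 = £5.58 ≈ £6

£6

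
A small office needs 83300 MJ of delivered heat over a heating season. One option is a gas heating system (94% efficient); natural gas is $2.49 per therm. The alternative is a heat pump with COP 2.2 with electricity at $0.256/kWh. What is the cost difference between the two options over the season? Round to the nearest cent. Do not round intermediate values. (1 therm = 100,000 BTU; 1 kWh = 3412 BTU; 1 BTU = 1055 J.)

$601.25

Heat load = 83300 MJ = 83,300,000,000 J / 1055 = 78,957,346 BTU
Gas: input = 78,957,346 / 0.94 = 83,997,177 BTU = 840 therm → 840 × $2.49 = $2,091.53
Heat pump: 78,957,346 BTU / 3412 = 23,140 kWh heat; / 2.2 = 10,520 kWh in → × $0.256 = $2,692.78
Difference = |$2,091.53 − $2,692.78| = $601.25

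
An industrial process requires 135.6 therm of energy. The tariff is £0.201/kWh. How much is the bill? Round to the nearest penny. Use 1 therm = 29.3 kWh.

£798.59

135.6 therm × (29.3 kWh/therm) = 3,973 kWh
Cost = 3,973 kWh × £0.201/kWh = £798.59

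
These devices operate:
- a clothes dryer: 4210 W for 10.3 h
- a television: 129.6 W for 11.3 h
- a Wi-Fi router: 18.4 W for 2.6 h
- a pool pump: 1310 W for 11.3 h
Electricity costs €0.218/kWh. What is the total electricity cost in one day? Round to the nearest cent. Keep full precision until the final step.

€13.01

clothes dryer: 4210 W × 10.3 h = 43,363 Wh = 43.36 kWh
television: 129.6 W × 11.3 h = 1,464 Wh = 1.464 kWh
Wi-Fi router: 18.4 W × 2.6 h = 48 Wh = 0.04784 kWh
pool pump: 1310 W × 11.3 h = 14,803 Wh = 14.8 kWh
Total energy = 43.36 + 1.464 + 0.04784 + 14.8 = 59.68 kWh
Cost = 59.68 kWh × €0.218 = €13.01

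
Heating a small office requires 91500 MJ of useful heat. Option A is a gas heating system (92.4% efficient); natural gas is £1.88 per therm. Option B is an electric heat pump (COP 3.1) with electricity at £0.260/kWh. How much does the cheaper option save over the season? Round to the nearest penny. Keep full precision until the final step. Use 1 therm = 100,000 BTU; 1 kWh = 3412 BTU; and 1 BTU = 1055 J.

Heat load = 91500 MJ = 91,500,000,000 J / 1055 = 86,729,858 BTU
Gas: input = 86,729,858 / 0.924 = 93,863,482 BTU = 938.6 therm → 938.6 × £1.88 = £1,764.63
Heat pump: 86,729,858 BTU / 3412 = 25,420 kWh heat; / 3.1 = 8,200 kWh in → × £0.260 = £2,131.92
Difference = |£1,764.63 − £2,131.92| = £367.29

£367.29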